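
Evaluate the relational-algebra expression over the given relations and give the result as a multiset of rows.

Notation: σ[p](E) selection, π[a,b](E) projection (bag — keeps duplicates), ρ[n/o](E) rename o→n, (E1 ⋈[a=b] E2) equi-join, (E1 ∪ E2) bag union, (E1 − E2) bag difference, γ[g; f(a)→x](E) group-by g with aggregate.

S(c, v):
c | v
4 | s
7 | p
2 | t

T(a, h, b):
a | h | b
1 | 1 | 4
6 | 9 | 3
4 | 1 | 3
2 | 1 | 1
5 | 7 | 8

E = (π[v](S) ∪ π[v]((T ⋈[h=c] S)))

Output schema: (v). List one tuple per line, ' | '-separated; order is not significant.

Stepwise |·|:
  S → 3
  π[v](S) → 3
  T → 5
  S → 3
  (T ⋈[h=c] S) → 1
  π[v]((T ⋈[h=c] S)) → 1
  (π[v](S) ∪ π[v]((T ⋈[h=c] S))) → 4

== RESULT ==
v
p
p
s
t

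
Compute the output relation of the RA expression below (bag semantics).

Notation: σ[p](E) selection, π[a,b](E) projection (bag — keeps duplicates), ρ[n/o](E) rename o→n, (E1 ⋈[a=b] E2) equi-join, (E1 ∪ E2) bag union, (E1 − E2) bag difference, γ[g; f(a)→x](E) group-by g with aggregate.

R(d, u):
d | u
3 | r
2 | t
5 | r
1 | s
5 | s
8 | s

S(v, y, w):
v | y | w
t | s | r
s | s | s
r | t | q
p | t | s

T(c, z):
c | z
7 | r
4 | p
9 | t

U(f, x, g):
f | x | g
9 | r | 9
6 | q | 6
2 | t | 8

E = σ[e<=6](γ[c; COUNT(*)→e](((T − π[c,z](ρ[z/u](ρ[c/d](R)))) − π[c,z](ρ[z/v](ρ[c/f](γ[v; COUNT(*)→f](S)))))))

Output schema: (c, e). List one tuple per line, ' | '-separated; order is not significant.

Per-node cardinality:
  T → 3
  R → 6
  ρ[c/d](R) → 6
  ρ[z/u](ρ[c/d](R)) → 6
  π[c,z](ρ[z/u](ρ[c/d](R))) → 6
  (T − π[c,z](ρ[z/u](ρ[c/d](R)))) → 3
  S → 4
  γ[v; COUNT(*)→f](S) → 4
  ρ[c/f](γ[v; COUNT(*)→f](S)) → 4
  ρ[z/v](ρ[c/f](γ[v; COUNT(*)→f](S))) → 4
  π[c,z](ρ[z/v](ρ[c/f](γ[v; COUNT(*)→f](S)))) → 4
  ((T − π[c,z](ρ[z/u](ρ[c/d](R)))) − π[c,z](ρ[z/v](ρ[c/f](γ[v; COUNT(*)→f](S))))) → 3
  γ[c; COUNT(*)→e](((T − π[c,z](ρ[z/u](ρ[c/d](R)))) − π[c,z](ρ[z/v](ρ[c/f](γ[v; COUNT(*)→f](S)))))) → 3
  σ[e<=6](γ[c; COUNT(*)→e](((T − π[c,z](ρ[z/u](ρ[c/d](R)))) − π[c,z](ρ[z/v](ρ[c/f](γ[v; COUNT(*)→f](S))))))) → 3

== RESULT ==
c | e
4 | 1
7 | 1
9 | 1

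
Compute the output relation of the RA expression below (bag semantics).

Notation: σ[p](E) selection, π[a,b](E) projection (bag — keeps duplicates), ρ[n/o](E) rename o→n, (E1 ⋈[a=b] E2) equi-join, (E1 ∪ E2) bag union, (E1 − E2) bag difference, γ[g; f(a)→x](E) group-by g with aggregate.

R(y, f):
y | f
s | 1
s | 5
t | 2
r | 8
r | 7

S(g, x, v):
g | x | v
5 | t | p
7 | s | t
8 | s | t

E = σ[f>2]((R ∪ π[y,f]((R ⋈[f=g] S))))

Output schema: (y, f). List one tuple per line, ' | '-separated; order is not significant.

Row counts bottom-up:
  R → 5
  R → 5
  S → 3
  (R ⋈[f=g] S) → 3
  π[y,f]((R ⋈[f=g] S)) → 3
  (R ∪ π[y,f]((R ⋈[f=g] S))) → 8
  σ[f>2]((R ∪ π[y,f]((R ⋈[f=g] S)))) → 6

== RESULT ==
y | f
r | 7
r | 7
r | 8
r | 8
s | 5
s | 5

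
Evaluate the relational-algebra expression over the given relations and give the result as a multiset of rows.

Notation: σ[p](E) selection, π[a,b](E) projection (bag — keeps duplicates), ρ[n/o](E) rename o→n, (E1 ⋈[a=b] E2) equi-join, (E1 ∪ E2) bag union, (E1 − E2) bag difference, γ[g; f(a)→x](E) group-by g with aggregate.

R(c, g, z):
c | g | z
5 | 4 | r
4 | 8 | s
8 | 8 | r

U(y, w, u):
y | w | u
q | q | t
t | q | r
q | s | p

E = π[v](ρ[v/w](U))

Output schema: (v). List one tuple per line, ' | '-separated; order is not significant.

Subexpression sizes:
  U → 3
  ρ[v/w](U) → 3
  π[v](ρ[v/w](U)) → 3

== RESULT ==
v
q
q
s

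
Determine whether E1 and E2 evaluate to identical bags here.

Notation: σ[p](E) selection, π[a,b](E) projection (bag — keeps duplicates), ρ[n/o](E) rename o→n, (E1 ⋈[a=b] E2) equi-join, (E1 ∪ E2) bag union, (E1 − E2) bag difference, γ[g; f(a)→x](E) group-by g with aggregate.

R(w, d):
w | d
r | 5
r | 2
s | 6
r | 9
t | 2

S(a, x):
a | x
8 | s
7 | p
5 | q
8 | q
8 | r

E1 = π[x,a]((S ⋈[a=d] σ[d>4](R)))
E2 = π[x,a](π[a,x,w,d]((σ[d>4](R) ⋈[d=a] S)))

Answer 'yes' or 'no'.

E1 subexpression sizes:
  S → 5
  R → 5
  σ[d>4](R) → 3
  (S ⋈[a=d] σ[d>4](R)) → 1
  π[x,a]((S ⋈[a=d] σ[d>4](R))) → 1
E2 subexpression sizes:
  R → 5
  σ[d>4](R) → 3
  S → 5
  (σ[d>4](R) ⋈[d=a] S) → 1
  π[a,x,w,d]((σ[d>4](R) ⋈[d=a] S)) → 1
  π[x,a](π[a,x,w,d]((σ[d>4](R) ⋈[d=a] S))) → 1

E1 and E2 produce the same multiset:
x | a
q | 5

yes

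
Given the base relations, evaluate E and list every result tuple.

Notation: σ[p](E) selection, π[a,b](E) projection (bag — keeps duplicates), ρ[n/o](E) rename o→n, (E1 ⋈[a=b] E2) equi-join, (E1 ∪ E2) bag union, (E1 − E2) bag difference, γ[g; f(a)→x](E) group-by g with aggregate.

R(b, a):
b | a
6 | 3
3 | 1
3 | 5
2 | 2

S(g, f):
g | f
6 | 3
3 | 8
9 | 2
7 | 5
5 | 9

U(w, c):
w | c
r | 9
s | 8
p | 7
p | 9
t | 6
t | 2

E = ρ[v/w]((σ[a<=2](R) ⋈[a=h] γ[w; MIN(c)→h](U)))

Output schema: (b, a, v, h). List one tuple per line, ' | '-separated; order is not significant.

Stepwise |·|:
  R → 4
  σ[a<=2](R) → 2
  U → 6
  γ[w; MIN(c)→h](U) → 4
  (σ[a<=2](R) ⋈[a=h] γ[w; MIN(c)→h](U)) → 1
  ρ[v/w]((σ[a<=2](R) ⋈[a=h] γ[w; MIN(c)→h](U))) → 1

== RESULT ==
b | a | v | h
2 | 2 | t | 2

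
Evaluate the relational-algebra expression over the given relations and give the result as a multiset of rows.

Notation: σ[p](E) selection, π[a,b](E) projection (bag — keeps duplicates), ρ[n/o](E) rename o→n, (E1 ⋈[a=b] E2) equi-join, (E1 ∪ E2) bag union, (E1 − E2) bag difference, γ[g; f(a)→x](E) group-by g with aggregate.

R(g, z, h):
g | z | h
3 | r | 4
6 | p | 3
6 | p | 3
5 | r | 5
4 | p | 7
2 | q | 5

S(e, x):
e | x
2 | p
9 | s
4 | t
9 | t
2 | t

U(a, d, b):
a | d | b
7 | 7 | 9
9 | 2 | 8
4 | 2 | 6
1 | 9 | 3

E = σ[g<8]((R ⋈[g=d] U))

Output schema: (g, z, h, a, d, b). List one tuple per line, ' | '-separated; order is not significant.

Stepwise |·|:
  R → 6
  U → 4
  (R ⋈[g=d] U) → 2
  σ[g<8]((R ⋈[g=d] U)) → 2

== RESULT ==
g | z | h | a | d | b
2 | q | 5 | 4 | 2 | 6
2 | q | 5 | 9 | 2 | 8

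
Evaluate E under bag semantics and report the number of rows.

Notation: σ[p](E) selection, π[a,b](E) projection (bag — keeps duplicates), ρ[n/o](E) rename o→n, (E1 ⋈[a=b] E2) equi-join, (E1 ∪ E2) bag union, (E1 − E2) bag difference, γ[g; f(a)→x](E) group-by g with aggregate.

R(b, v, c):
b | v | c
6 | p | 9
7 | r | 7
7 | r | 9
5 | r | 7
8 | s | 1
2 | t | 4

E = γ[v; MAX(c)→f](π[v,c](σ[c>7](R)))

Subexpression sizes:
  R → 6
  σ[c>7](R) → 2
  π[v,c](σ[c>7](R)) → 2
  γ[v; MAX(c)→f](π[v,c](σ[c>7](R))) → 2

|E| = 2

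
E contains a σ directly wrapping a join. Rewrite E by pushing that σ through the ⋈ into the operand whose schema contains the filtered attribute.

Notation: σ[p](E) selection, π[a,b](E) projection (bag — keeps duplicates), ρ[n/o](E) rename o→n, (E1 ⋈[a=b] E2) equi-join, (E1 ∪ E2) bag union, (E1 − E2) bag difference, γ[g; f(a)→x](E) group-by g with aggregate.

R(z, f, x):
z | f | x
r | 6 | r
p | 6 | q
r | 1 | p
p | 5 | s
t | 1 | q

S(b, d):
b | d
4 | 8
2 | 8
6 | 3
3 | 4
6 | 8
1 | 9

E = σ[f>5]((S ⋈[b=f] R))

σ filters on f, owned by the right side.
E' = (S ⋈[b=f] σ[f>5](R))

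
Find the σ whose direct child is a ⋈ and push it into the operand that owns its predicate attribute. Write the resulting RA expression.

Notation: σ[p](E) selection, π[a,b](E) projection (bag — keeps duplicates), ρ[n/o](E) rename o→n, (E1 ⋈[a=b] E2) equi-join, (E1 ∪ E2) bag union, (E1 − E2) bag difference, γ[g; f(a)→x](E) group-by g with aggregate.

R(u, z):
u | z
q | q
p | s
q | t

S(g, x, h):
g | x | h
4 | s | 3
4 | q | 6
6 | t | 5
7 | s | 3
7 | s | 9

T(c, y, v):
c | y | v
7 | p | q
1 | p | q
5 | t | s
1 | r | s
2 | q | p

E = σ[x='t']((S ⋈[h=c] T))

σ filters on x, owned by the left side.
E' = (σ[x='t'](S) ⋈[h=c] T)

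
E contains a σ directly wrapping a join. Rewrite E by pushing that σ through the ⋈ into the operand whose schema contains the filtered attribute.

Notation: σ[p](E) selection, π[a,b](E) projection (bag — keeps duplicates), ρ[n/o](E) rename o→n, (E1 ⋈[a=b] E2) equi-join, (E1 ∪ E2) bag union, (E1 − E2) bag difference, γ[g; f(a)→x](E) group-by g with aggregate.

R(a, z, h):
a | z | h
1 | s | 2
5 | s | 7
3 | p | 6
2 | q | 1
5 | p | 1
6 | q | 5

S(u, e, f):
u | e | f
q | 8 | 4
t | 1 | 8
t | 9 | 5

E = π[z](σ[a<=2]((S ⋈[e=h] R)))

σ filters on a, owned by the right side.
E' = π[z]((S ⋈[e=h] σ[a<=2](R)))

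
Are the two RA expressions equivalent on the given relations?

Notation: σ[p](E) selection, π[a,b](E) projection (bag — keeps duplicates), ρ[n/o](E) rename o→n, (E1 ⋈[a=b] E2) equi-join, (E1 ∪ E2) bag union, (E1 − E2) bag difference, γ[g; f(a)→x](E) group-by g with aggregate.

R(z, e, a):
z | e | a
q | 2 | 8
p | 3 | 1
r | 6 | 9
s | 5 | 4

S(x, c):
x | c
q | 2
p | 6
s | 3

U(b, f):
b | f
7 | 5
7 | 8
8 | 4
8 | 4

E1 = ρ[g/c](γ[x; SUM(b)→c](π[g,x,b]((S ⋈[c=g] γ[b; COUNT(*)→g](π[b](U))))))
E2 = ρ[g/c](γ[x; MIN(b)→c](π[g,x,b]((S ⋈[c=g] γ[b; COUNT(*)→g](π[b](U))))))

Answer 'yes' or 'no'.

E1 row counts bottom-up:
  S → 3
  U → 4
  π[b](U) → 4
  γ[b; COUNT(*)→g](π[b](U)) → 2
  (S ⋈[c=g] γ[b; COUNT(*)→g](π[b](U))) → 2
  π[g,x,b]((S ⋈[c=g] γ[b; COUNT(*)→g](π[b](U)))) → 2
  γ[x; SUM(b)→c](π[g,x,b]((S ⋈[c=g] γ[b; COUNT(*)→g](π[b](U))))) → 1
  ρ[g/c](γ[x; SUM(b)→c](π[g,x,b]((S ⋈[c=g] γ[b; COUNT(*)→g](π[b](U)))))) → 1
E2 row counts bottom-up:
  S → 3
  U → 4
  π[b](U) → 4
  γ[b; COUNT(*)→g](π[b](U)) → 2
  (S ⋈[c=g] γ[b; COUNT(*)→g](π[b](U))) → 2
  π[g,x,b]((S ⋈[c=g] γ[b; COUNT(*)→g](π[b](U)))) → 2
  γ[x; MIN(b)→c](π[g,x,b]((S ⋈[c=g] γ[b; COUNT(*)→g](π[b](U))))) → 1
  ρ[g/c](γ[x; MIN(b)→c](π[g,x,b]((S ⋈[c=g] γ[b; COUNT(*)→g](π[b](U)))))) → 1

E1 result:
x | g
q | 15
E2 result:
x | g
q | 7
Witness: ('q', 15) appears 1× in E1 but 0× in E2.

no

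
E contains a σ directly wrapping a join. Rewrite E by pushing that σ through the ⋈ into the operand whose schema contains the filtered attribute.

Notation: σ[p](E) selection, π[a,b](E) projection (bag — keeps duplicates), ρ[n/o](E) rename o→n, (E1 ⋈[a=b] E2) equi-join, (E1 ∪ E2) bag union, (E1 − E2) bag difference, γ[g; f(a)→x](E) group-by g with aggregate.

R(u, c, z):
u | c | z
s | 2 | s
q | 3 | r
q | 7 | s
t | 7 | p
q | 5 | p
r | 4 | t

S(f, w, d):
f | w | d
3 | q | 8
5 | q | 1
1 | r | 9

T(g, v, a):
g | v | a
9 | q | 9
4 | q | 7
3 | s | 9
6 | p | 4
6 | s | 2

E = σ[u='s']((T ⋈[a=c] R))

σ filters on u, owned by the right side.
E' = (T ⋈[a=c] σ[u='s'](R))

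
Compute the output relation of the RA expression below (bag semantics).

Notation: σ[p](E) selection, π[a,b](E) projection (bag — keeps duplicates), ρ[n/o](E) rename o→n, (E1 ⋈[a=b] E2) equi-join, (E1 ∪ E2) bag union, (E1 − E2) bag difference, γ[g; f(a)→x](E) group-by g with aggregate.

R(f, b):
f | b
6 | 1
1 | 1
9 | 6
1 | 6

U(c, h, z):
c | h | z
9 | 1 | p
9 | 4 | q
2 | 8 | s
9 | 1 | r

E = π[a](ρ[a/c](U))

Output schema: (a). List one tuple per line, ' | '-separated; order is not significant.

Subexpression sizes:
  U → 4
  ρ[a/c](U) → 4
  π[a](ρ[a/c](U)) → 4

== RESULT ==
a
2
9
9
9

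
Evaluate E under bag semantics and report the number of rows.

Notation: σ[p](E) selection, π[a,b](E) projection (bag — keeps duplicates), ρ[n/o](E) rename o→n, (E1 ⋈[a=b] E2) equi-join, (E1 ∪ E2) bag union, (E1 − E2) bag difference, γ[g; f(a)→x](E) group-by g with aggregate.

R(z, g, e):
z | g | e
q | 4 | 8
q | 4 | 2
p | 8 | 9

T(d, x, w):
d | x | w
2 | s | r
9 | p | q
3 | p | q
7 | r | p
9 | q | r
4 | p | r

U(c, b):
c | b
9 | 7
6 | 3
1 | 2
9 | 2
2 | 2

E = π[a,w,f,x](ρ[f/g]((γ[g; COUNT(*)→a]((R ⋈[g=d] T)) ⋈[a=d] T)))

Per-node cardinality:
  R → 3
  T → 6
  (R ⋈[g=d] T) → 2
  γ[g; COUNT(*)→a]((R ⋈[g=d] T)) → 1
  T → 6
  (γ[g; COUNT(*)→a]((R ⋈[g=d] T)) ⋈[a=d] T) → 1
  ρ[f/g]((γ[g; COUNT(*)→a]((R ⋈[g=d] T)) ⋈[a=d] T)) → 1
  π[a,w,f,x](ρ[f/g]((γ[g; COUNT(*)→a]((R ⋈[g=d] T)) ⋈[a=d] T))) → 1

|E| = 1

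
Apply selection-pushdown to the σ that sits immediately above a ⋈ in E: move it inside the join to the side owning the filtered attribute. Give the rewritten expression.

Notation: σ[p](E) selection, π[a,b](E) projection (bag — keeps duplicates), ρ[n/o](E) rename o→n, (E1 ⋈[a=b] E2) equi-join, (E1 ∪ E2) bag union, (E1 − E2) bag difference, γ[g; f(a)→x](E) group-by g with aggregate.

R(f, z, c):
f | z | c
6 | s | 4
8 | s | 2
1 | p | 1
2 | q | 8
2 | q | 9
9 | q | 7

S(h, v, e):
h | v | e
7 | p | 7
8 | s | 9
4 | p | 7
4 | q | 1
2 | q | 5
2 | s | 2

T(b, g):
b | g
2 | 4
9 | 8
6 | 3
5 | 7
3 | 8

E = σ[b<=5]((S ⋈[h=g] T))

σ filters on b, owned by the right side.
E' = (S ⋈[h=g] σ[b<=5](T))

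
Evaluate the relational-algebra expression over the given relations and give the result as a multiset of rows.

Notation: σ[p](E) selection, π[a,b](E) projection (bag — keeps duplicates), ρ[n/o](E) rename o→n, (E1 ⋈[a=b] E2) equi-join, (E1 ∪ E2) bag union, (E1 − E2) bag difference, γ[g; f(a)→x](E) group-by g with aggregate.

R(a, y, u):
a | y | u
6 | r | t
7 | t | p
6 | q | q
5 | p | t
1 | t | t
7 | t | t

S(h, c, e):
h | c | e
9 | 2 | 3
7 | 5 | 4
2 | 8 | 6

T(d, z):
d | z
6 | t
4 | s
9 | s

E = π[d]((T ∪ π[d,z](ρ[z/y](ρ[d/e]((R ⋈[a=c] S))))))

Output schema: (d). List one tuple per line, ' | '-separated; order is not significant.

Subexpression sizes:
  T → 3
  R → 6
  S → 3
  (R ⋈[a=c] S) → 1
  ρ[d/e]((R ⋈[a=c] S)) → 1
  ρ[z/y](ρ[d/e]((R ⋈[a=c] S))) → 1
  π[d,z](ρ[z/y](ρ[d/e]((R ⋈[a=c] S)))) → 1
  (T ∪ π[d,z](ρ[z/y](ρ[d/e]((R ⋈[a=c] S))))) → 4
  π[d]((T ∪ π[d,z](ρ[z/y](ρ[d/e]((R ⋈[a=c] S)))))) → 4

== RESULT ==
d
4
4
6
9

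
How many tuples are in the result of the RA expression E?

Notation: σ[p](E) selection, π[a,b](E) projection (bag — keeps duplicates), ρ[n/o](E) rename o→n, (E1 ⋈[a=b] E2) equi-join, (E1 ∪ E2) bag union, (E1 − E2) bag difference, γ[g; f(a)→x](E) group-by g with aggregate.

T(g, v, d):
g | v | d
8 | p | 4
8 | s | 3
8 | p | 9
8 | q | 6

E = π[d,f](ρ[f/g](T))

Stepwise |·|:
  T → 4
  ρ[f/g](T) → 4
  π[d,f](ρ[f/g](T)) → 4

|E| = 4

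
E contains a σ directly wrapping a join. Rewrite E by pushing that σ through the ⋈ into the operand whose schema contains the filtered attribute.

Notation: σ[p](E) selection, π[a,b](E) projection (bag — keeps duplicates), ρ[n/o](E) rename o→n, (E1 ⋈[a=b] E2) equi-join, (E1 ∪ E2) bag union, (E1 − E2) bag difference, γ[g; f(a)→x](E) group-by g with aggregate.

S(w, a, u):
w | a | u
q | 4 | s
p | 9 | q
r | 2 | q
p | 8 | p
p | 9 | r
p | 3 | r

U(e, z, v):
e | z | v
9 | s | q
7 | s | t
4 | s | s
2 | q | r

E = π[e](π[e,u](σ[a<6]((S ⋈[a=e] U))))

σ filters on a, owned by the left side.
E' = π[e](π[e,u]((σ[a<6](S) ⋈[a=e] U)))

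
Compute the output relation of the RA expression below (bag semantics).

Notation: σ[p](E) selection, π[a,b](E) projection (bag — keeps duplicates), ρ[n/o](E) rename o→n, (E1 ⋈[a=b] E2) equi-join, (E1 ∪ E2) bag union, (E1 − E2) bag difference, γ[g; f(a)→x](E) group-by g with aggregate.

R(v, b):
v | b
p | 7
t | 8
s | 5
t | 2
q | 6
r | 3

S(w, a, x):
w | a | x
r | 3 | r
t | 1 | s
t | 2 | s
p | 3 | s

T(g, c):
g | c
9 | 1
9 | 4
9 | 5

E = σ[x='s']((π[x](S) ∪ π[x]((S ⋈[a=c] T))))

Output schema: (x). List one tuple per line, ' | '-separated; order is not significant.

Subexpression sizes:
  S → 4
  π[x](S) → 4
  S → 4
  T → 3
  (S ⋈[a=c] T) → 1
  π[x]((S ⋈[a=c] T)) → 1
  (π[x](S) ∪ π[x]((S ⋈[a=c] T))) → 5
  σ[x='s']((π[x](S) ∪ π[x]((S ⋈[a=c] T)))) → 4

== RESULT ==
x
s
s
s
s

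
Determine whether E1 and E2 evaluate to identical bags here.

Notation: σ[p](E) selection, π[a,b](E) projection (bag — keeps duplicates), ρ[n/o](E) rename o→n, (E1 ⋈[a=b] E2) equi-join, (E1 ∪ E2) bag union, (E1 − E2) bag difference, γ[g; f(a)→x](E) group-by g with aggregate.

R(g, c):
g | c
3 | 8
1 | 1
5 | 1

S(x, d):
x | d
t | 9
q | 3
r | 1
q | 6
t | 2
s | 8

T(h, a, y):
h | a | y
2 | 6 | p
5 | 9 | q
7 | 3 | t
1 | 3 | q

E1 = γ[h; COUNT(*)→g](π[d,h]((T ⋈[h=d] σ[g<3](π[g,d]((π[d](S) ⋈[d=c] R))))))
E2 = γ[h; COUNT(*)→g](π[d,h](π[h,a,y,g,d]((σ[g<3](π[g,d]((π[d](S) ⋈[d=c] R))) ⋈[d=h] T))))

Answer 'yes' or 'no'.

E1 row counts bottom-up:
  T → 4
  S → 6
  π[d](S) → 6
  R → 3
  (π[d](S) ⋈[d=c] R) → 3
  π[g,d]((π[d](S) ⋈[d=c] R)) → 3
  σ[g<3](π[g,d]((π[d](S) ⋈[d=c] R))) → 1
  (T ⋈[h=d] σ[g<3](π[g,d]((π[d](S) ⋈[d=c] R)))) → 1
  π[d,h]((T ⋈[h=d] σ[g<3](π[g,d]((π[d](S) ⋈[d=c] R))))) → 1
  γ[h; COUNT(*)→g](π[d,h]((T ⋈[h=d] σ[g<3](π[g,d]((π[d](S) ⋈[d=c] R)))))) → 1
E2 row counts bottom-up:
  S → 6
  π[d](S) → 6
  R → 3
  (π[d](S) ⋈[d=c] R) → 3
  π[g,d]((π[d](S) ⋈[d=c] R)) → 3
  σ[g<3](π[g,d]((π[d](S) ⋈[d=c] R))) → 1
  T → 4
  (σ[g<3](π[g,d]((π[d](S) ⋈[d=c] R))) ⋈[d=h] T) → 1
  π[h,a,y,g,d]((σ[g<3](π[g,d]((π[d](S) ⋈[d=c] R))) ⋈[d=h] T)) → 1
  π[d,h](π[h,a,y,g,d]((σ[g<3](π[g,d]((π[d](S) ⋈[d=c] R))) ⋈[d=h] T))) → 1
  γ[h; COUNT(*)→g](π[d,h](π[h,a,y,g,d]((σ[g<3](π[g,d]((π[d](S) ⋈[d=c] R))) ⋈[d=h] T)))) → 1

E1 and E2 produce the same multiset:
h | g
1 | 1

yes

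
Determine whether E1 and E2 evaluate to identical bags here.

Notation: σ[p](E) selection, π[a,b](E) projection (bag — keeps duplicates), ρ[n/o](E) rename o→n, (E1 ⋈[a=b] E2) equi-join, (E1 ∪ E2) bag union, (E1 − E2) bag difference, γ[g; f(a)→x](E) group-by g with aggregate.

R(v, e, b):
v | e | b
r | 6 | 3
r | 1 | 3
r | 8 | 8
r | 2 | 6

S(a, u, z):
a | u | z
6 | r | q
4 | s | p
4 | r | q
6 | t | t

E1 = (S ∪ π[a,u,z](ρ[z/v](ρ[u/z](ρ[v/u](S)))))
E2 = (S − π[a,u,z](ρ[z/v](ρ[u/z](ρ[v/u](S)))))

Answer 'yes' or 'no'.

E1 per-node cardinality:
  S → 4
  S → 4
  ρ[v/u](S) → 4
  ρ[u/z](ρ[v/u](S)) → 4
  ρ[z/v](ρ[u/z](ρ[v/u](S))) → 4
  π[a,u,z](ρ[z/v](ρ[u/z](ρ[v/u](S)))) → 4
  (S ∪ π[a,u,z](ρ[z/v](ρ[u/z](ρ[v/u](S))))) → 8
E2 per-node cardinality:
  S → 4
  S → 4
  ρ[v/u](S) → 4
  ρ[u/z](ρ[v/u](S)) → 4
  ρ[z/v](ρ[u/z](ρ[v/u](S))) → 4
  π[a,u,z](ρ[z/v](ρ[u/z](ρ[v/u](S)))) → 4
  (S − π[a,u,z](ρ[z/v](ρ[u/z](ρ[v/u](S))))) → 3

E1 result:
a | u | z
4 | p | s
4 | q | r
4 | r | q
4 | s | p
6 | q | r
6 | r | q
6 | t | t
6 | t | t
E2 result:
a | u | z
4 | r | q
4 | s | p
6 | r | q
Witness: (4, 'p', 's') appears 1× in E1 but 0× in E2.

no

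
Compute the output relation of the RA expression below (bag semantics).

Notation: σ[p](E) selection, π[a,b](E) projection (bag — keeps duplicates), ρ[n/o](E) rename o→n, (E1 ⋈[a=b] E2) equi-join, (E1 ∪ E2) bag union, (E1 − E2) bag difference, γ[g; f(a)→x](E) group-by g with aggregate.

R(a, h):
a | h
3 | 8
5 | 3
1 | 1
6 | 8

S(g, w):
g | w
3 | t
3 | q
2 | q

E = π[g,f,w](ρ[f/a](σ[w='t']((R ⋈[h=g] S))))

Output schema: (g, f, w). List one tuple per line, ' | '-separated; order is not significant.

Stepwise |·|:
  R → 4
  S → 3
  (R ⋈[h=g] S) → 2
  σ[w='t']((R ⋈[h=g] S)) → 1
  ρ[f/a](σ[w='t']((R ⋈[h=g] S))) → 1
  π[g,f,w](ρ[f/a](σ[w='t']((R ⋈[h=g] S)))) → 1

== RESULT ==
g | f | w
3 | 5 | t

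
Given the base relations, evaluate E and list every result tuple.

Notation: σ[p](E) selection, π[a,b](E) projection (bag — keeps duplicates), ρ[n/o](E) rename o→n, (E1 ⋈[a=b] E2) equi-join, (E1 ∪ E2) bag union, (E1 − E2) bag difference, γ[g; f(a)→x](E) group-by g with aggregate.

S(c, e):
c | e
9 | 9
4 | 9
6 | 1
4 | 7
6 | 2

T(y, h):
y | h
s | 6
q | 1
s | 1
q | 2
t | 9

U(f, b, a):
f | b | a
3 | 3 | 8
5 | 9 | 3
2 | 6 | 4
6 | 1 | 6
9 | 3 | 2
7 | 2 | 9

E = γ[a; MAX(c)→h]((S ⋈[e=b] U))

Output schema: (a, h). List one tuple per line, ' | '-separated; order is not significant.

Row counts bottom-up:
  S → 5
  U → 6
  (S ⋈[e=b] U) → 4
  γ[a; MAX(c)→h]((S ⋈[e=b] U)) → 3

== RESULT ==
a | h
3 | 9
6 | 6
9 | 6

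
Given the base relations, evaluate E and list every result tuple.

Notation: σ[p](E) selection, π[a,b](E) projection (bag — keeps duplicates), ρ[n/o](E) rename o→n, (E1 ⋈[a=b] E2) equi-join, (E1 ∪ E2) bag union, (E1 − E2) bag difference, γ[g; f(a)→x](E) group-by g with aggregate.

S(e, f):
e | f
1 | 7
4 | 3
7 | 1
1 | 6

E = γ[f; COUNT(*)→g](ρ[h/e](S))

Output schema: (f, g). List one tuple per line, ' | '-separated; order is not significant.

Stepwise |·|:
  S → 4
  ρ[h/e](S) → 4
  γ[f; COUNT(*)→g](ρ[h/e](S)) → 4

== RESULT ==
f | g
1 | 1
3 | 1
6 | 1
7 | 1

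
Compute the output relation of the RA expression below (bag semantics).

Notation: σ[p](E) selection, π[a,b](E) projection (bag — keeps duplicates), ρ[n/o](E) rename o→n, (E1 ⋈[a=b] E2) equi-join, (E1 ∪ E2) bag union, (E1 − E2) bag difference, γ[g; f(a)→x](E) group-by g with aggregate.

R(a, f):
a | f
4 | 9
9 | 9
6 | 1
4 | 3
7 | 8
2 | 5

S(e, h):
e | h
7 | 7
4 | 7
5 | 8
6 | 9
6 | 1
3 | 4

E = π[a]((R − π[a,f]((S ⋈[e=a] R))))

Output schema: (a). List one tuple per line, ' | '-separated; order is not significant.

Per-node cardinality:
  R → 6
  S → 6
  R → 6
  (S ⋈[e=a] R) → 5
  π[a,f]((S ⋈[e=a] R)) → 5
  (R − π[a,f]((S ⋈[e=a] R))) → 2
  π[a]((R − π[a,f]((S ⋈[e=a] R)))) → 2

== RESULT ==
a
2
9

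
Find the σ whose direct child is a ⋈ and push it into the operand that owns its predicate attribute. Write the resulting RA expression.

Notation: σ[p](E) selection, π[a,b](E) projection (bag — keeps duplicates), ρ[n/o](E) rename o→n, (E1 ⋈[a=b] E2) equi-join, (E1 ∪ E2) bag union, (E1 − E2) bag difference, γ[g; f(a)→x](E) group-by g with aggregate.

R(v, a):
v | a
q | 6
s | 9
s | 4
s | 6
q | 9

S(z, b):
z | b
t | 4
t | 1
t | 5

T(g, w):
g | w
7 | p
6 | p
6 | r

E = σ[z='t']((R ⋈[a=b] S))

σ filters on z, owned by the right side.
E' = (R ⋈[a=b] σ[z='t'](S))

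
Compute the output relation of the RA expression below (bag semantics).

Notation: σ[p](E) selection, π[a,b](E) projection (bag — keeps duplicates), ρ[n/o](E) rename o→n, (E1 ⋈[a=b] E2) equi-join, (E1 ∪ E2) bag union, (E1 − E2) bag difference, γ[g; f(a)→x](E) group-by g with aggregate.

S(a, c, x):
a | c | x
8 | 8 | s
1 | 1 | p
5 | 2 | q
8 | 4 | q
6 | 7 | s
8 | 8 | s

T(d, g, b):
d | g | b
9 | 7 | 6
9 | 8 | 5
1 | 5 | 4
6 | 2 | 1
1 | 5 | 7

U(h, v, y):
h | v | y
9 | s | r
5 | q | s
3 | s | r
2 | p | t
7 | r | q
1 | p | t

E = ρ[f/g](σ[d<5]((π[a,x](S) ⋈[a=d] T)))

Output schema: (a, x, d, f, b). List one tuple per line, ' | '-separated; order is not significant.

Stepwise |·|:
  S → 6
  π[a,x](S) → 6
  T → 5
  (π[a,x](S) ⋈[a=d] T) → 3
  σ[d<5]((π[a,x](S) ⋈[a=d] T)) → 2
  ρ[f/g](σ[d<5]((π[a,x](S) ⋈[a=d] T))) → 2

== RESULT ==
a | x | d | f | b
1 | p | 1 | 5 | 4
1 | p | 1 | 5 | 7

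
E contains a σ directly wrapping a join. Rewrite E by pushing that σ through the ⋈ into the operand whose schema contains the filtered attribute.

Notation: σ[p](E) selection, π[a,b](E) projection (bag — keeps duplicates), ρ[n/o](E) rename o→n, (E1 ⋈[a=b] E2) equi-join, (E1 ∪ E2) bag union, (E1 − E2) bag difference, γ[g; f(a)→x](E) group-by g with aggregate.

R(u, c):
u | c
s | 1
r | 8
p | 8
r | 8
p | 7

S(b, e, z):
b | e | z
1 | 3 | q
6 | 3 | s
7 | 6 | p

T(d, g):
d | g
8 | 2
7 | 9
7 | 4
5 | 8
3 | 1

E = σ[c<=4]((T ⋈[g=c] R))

σ filters on c, owned by the right side.
E' = (T ⋈[g=c] σ[c<=4](R))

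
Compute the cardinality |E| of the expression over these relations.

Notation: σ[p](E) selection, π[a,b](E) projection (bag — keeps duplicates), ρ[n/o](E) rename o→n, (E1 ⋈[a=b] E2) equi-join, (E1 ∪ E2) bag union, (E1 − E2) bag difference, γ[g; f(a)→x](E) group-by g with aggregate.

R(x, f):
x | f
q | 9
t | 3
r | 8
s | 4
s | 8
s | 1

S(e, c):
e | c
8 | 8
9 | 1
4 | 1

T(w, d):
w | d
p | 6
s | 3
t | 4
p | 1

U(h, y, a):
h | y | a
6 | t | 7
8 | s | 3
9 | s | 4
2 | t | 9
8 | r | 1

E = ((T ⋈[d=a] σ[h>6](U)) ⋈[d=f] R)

Row counts bottom-up:
  T → 4
  U → 5
  σ[h>6](U) → 3
  (T ⋈[d=a] σ[h>6](U)) → 3
  R → 6
  ((T ⋈[d=a] σ[h>6](U)) ⋈[d=f] R) → 3

|E| = 3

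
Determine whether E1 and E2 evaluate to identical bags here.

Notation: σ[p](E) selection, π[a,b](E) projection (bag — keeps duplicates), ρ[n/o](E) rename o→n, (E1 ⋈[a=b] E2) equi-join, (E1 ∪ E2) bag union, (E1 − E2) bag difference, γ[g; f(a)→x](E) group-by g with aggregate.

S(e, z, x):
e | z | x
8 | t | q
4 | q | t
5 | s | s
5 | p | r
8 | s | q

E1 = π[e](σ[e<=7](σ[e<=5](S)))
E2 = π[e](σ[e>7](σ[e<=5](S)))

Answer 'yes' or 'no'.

E1 subexpression sizes:
  S → 5
  σ[e<=5](S) → 3
  σ[e<=7](σ[e<=5](S)) → 3
  π[e](σ[e<=7](σ[e<=5](S))) → 3
E2 subexpression sizes:
  S → 5
  σ[e<=5](S) → 3
  σ[e>7](σ[e<=5](S)) → 0
  π[e](σ[e>7](σ[e<=5](S))) → 0

E1 result:
e
4
5
5
E2 result:
e
(0 rows)
Witness: (4,) appears 1× in E1 but 0× in E2.

no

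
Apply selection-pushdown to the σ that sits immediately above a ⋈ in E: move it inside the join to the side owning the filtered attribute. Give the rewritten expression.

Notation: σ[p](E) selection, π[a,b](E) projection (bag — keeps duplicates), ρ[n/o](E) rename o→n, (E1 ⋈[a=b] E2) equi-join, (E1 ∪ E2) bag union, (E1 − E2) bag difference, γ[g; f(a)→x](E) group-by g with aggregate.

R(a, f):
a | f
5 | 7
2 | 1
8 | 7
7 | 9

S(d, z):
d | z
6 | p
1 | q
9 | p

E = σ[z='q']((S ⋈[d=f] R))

σ filters on z, owned by the left side.
E' = (σ[z='q'](S) ⋈[d=f] R)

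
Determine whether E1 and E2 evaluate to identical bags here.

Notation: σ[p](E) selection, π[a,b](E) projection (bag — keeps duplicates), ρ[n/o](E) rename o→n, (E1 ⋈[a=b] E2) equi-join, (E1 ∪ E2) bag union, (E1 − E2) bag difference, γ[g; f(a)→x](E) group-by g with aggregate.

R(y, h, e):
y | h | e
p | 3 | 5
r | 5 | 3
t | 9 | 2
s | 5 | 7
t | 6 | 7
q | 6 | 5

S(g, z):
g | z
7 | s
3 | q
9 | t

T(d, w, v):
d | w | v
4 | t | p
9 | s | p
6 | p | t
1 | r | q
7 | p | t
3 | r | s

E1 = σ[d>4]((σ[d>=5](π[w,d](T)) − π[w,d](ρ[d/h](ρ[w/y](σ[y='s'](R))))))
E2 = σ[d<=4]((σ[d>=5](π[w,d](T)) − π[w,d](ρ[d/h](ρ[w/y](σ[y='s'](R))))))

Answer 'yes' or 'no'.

E1 row counts bottom-up:
  T → 6
  π[w,d](T) → 6
  σ[d>=5](π[w,d](T)) → 3
  R → 6
  σ[y='s'](R) → 1
  ρ[w/y](σ[y='s'](R)) → 1
  ρ[d/h](ρ[w/y](σ[y='s'](R))) → 1
  π[w,d](ρ[d/h](ρ[w/y](σ[y='s'](R)))) → 1
  (σ[d>=5](π[w,d](T)) − π[w,d](ρ[d/h](ρ[w/y](σ[y='s'](R))))) → 3
  σ[d>4]((σ[d>=5](π[w,d](T)) − π[w,d](ρ[d/h](ρ[w/y](σ[y='s'](R)))))) → 3
E2 row counts bottom-up:
  T → 6
  π[w,d](T) → 6
  σ[d>=5](π[w,d](T)) → 3
  R → 6
  σ[y='s'](R) → 1
  ρ[w/y](σ[y='s'](R)) → 1
  ρ[d/h](ρ[w/y](σ[y='s'](R))) → 1
  π[w,d](ρ[d/h](ρ[w/y](σ[y='s'](R)))) → 1
  (σ[d>=5](π[w,d](T)) − π[w,d](ρ[d/h](ρ[w/y](σ[y='s'](R))))) → 3
  σ[d<=4]((σ[d>=5](π[w,d](T)) − π[w,d](ρ[d/h](ρ[w/y](σ[y='s'](R)))))) → 0

E1 result:
w | d
p | 6
p | 7
s | 9
E2 result:
w | d
(0 rows)
Witness: ('s', 9) appears 1× in E1 but 0× in E2.

no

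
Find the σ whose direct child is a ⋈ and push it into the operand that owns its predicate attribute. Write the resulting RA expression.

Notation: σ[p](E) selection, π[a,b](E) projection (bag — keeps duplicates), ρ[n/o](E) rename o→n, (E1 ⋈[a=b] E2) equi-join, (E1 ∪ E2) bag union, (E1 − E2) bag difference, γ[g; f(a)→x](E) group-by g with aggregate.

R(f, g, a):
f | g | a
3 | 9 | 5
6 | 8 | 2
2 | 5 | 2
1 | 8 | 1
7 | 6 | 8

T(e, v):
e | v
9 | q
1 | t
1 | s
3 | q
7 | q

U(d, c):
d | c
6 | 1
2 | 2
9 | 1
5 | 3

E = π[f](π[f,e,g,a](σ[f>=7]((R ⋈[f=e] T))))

σ filters on f, owned by the left side.
E' = π[f](π[f,e,g,a]((σ[f>=7](R) ⋈[f=e] T)))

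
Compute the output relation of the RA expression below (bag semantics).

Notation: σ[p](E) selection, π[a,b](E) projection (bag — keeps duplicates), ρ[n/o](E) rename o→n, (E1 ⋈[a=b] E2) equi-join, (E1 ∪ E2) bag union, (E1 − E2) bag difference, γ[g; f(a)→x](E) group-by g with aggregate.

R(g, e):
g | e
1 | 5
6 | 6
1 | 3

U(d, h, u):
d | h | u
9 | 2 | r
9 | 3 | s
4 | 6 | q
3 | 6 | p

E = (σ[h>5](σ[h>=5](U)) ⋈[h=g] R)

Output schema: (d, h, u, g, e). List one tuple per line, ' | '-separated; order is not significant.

Subexpression sizes:
  U → 4
  σ[h>=5](U) → 2
  σ[h>5](σ[h>=5](U)) → 2
  R → 3
  (σ[h>5](σ[h>=5](U)) ⋈[h=g] R) → 2

== RESULT ==
d | h | u | g | e
3 | 6 | p | 6 | 6
4 | 6 | q | 6 | 6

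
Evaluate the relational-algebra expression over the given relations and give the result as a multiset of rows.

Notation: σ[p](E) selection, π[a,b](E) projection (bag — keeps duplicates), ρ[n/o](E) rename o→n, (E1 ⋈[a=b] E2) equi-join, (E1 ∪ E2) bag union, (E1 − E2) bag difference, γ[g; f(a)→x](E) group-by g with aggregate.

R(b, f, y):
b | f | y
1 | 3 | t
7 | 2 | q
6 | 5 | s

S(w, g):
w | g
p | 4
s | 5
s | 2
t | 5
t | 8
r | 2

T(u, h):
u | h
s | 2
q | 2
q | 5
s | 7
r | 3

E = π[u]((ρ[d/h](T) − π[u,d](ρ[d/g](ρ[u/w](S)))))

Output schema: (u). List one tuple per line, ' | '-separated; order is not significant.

Subexpression sizes:
  T → 5
  ρ[d/h](T) → 5
  S → 6
  ρ[u/w](S) → 6
  ρ[d/g](ρ[u/w](S)) → 6
  π[u,d](ρ[d/g](ρ[u/w](S))) → 6
  (ρ[d/h](T) − π[u,d](ρ[d/g](ρ[u/w](S)))) → 4
  π[u]((ρ[d/h](T) − π[u,d](ρ[d/g](ρ[u/w](S))))) → 4

== RESULT ==
u
q
q
r
s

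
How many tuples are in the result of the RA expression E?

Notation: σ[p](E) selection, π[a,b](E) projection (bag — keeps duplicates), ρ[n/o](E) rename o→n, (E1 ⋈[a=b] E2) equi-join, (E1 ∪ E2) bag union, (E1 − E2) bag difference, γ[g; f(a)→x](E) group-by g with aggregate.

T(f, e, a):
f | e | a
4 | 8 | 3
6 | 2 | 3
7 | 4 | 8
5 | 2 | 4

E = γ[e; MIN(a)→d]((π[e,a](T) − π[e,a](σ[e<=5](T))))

Subexpression sizes:
  T → 4
  π[e,a](T) → 4
  T → 4
  σ[e<=5](T) → 3
  π[e,a](σ[e<=5](T)) → 3
  (π[e,a](T) − π[e,a](σ[e<=5](T))) → 1
  γ[e; MIN(a)→d]((π[e,a](T) − π[e,a](σ[e<=5](T)))) → 1

|E| = 1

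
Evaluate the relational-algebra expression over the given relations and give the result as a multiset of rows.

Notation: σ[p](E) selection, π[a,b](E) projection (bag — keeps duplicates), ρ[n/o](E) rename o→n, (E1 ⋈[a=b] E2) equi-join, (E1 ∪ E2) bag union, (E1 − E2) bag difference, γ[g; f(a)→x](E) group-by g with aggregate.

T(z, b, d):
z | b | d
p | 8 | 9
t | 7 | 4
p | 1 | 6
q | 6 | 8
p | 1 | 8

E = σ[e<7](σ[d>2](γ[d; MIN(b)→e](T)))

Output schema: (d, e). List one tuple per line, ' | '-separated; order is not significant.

Row counts bottom-up:
  T → 5
  γ[d; MIN(b)→e](T) → 4
  σ[d>2](γ[d; MIN(b)→e](T)) → 4
  σ[e<7](σ[d>2](γ[d; MIN(b)→e](T))) → 2

== RESULT ==
d | e
6 | 1
8 | 1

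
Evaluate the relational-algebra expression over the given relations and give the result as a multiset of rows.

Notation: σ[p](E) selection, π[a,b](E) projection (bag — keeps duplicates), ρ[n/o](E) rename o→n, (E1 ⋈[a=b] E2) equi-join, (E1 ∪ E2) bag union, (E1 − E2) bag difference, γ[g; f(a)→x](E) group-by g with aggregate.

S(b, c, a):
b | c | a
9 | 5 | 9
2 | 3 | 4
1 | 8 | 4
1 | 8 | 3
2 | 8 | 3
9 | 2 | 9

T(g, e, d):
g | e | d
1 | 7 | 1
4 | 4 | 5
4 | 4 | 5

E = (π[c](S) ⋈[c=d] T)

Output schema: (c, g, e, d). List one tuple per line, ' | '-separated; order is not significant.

Stepwise |·|:
  S → 6
  π[c](S) → 6
  T → 3
  (π[c](S) ⋈[c=d] T) → 2

== RESULT ==
c | g | e | d
5 | 4 | 4 | 5
5 | 4 | 4 | 5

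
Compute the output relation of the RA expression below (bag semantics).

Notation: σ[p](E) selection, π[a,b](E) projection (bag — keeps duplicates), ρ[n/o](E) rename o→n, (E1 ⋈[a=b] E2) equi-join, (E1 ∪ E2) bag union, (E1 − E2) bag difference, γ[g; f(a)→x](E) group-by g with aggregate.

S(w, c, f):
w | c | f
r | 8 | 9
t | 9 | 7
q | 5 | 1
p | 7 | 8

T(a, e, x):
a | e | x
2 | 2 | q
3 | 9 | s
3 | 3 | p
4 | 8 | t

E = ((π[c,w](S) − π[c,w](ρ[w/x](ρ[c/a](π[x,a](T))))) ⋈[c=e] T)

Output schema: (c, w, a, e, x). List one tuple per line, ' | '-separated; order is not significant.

Stepwise |·|:
  S → 4
  π[c,w](S) → 4
  T → 4
  π[x,a](T) → 4
  ρ[c/a](π[x,a](T)) → 4
  ρ[w/x](ρ[c/a](π[x,a](T))) → 4
  π[c,w](ρ[w/x](ρ[c/a](π[x,a](T)))) → 4
  (π[c,w](S) − π[c,w](ρ[w/x](ρ[c/a](π[x,a](T))))) → 4
  T → 4
  ((π[c,w](S) − π[c,w](ρ[w/x](ρ[c/a](π[x,a](T))))) ⋈[c=e] T) → 2

== RESULT ==
c | w | a | e | x
8 | r | 4 | 8 | t
9 | t | 3 | 9 | s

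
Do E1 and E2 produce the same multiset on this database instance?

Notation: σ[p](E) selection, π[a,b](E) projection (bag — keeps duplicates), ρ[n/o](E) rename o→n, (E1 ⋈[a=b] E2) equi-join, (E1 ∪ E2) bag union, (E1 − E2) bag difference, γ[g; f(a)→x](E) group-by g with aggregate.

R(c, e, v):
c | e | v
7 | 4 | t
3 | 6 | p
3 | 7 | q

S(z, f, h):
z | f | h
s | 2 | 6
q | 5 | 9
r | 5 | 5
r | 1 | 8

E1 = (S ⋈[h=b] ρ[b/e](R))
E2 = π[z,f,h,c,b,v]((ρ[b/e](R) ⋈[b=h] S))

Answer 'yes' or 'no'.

E1 per-node cardinality:
  S → 4
  R → 3
  ρ[b/e](R) → 3
  (S ⋈[h=b] ρ[b/e](R)) → 1
E2 per-node cardinality:
  R → 3
  ρ[b/e](R) → 3
  S → 4
  (ρ[b/e](R) ⋈[b=h] S) → 1
  π[z,f,h,c,b,v]((ρ[b/e](R) ⋈[b=h] S)) → 1

E1 and E2 produce the same multiset:
z | f | h | c | b | v
s | 2 | 6 | 3 | 6 | p

yes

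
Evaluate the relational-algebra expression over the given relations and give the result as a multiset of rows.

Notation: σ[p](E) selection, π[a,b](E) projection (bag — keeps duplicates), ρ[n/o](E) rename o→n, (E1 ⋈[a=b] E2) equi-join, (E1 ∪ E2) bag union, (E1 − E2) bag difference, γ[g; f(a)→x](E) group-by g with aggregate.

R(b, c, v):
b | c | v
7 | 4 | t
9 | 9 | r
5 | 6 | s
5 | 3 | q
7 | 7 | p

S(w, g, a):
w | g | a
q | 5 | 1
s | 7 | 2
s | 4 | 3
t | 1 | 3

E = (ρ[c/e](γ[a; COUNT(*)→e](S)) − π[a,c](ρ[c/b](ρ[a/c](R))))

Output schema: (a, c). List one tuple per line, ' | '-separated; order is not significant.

Subexpression sizes:
  S → 4
  γ[a; COUNT(*)→e](S) → 3
  ρ[c/e](γ[a; COUNT(*)→e](S)) → 3
  R → 5
  ρ[a/c](R) → 5
  ρ[c/b](ρ[a/c](R)) → 5
  π[a,c](ρ[c/b](ρ[a/c](R))) → 5
  (ρ[c/e](γ[a; COUNT(*)→e](S)) − π[a,c](ρ[c/b](ρ[a/c](R)))) → 3

== RESULT ==
a | c
1 | 1
2 | 1
3 | 2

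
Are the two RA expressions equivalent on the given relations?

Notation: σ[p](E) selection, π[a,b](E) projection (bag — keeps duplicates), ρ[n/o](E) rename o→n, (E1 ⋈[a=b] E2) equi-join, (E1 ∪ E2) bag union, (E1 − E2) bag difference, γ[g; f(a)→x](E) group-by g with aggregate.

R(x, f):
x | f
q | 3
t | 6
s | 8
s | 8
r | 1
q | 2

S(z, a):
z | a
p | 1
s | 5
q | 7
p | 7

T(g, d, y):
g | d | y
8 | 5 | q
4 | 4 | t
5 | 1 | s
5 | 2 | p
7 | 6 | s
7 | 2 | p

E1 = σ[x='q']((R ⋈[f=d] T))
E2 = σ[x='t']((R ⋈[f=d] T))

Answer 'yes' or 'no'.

E1 subexpression sizes:
  R → 6
  T → 6
  (R ⋈[f=d] T) → 4
  σ[x='q']((R ⋈[f=d] T)) → 2
E2 subexpression sizes:
  R → 6
  T → 6
  (R ⋈[f=d] T) → 4
  σ[x='t']((R ⋈[f=d] T)) → 1

E1 result:
x | f | g | d | y
q | 2 | 5 | 2 | p
q | 2 | 7 | 2 | p
E2 result:
x | f | g | d | y
t | 6 | 7 | 6 | s
Witness: ('q', 2, 7, 2, 'p') appears 1× in E1 but 0× in E2.

no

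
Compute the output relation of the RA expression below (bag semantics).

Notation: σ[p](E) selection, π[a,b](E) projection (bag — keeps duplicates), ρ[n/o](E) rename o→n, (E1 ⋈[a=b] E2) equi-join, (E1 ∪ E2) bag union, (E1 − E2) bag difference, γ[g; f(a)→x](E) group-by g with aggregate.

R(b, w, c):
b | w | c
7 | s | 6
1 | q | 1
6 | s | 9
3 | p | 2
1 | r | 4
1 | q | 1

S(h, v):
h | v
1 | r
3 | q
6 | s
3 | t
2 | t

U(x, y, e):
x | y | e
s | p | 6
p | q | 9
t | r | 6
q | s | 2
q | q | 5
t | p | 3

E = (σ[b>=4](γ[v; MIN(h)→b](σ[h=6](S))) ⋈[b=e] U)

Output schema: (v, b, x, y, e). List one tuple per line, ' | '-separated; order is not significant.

Stepwise |·|:
  S → 5
  σ[h=6](S) → 1
  γ[v; MIN(h)→b](σ[h=6](S)) → 1
  σ[b>=4](γ[v; MIN(h)→b](σ[h=6](S))) → 1
  U → 6
  (σ[b>=4](γ[v; MIN(h)→b](σ[h=6](S))) ⋈[b=e] U) → 2

== RESULT ==
v | b | x | y | e
s | 6 | s | p | 6
s | 6 | t | r | 6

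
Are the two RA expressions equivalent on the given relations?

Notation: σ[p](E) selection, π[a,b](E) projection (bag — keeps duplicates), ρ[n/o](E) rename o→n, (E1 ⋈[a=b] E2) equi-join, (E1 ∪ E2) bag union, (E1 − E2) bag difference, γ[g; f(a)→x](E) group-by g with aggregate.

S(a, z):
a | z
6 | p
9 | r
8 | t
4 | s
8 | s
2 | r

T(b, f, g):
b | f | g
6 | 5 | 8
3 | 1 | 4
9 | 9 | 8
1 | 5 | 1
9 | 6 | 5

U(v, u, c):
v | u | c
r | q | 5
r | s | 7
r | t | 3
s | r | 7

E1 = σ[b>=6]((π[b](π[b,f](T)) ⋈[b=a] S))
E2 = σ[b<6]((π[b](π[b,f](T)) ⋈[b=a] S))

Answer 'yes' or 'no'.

E1 stepwise |·|:
  T → 5
  π[b,f](T) → 5
  π[b](π[b,f](T)) → 5
  S → 6
  (π[b](π[b,f](T)) ⋈[b=a] S) → 3
  σ[b>=6]((π[b](π[b,f](T)) ⋈[b=a] S)) → 3
E2 stepwise |·|:
  T → 5
  π[b,f](T) → 5
  π[b](π[b,f](T)) → 5
  S → 6
  (π[b](π[b,f](T)) ⋈[b=a] S) → 3
  σ[b<6]((π[b](π[b,f](T)) ⋈[b=a] S)) → 0

E1 result:
b | a | z
6 | 6 | p
9 | 9 | r
9 | 9 | r
E2 result:
b | a | z
(0 rows)
Witness: (6, 6, 'p') appears 1× in E1 but 0× in E2.

no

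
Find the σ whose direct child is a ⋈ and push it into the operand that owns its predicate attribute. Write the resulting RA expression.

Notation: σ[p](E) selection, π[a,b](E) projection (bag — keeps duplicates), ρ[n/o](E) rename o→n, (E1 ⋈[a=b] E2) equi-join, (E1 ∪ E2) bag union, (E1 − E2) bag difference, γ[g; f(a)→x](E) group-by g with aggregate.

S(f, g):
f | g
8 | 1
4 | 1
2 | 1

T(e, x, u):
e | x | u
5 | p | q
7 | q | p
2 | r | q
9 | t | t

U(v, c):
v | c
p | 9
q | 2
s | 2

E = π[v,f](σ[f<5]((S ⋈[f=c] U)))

σ filters on f, owned by the left side.
E' = π[v,f]((σ[f<5](S) ⋈[f=c] U))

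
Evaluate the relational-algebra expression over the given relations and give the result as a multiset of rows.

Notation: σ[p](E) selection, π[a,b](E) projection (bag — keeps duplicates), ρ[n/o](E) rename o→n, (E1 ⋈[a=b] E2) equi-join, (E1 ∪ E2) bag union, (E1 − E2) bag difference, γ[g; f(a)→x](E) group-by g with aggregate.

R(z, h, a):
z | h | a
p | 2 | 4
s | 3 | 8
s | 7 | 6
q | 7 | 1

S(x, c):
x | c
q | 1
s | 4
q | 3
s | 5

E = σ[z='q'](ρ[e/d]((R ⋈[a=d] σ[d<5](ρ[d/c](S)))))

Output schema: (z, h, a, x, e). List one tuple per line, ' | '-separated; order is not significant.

Subexpression sizes:
  R → 4
  S → 4
  ρ[d/c](S) → 4
  σ[d<5](ρ[d/c](S)) → 3
  (R ⋈[a=d] σ[d<5](ρ[d/c](S))) → 2
  ρ[e/d]((R ⋈[a=d] σ[d<5](ρ[d/c](S)))) → 2
  σ[z='q'](ρ[e/d]((R ⋈[a=d] σ[d<5](ρ[d/c](S))))) → 1

== RESULT ==
z | h | a | x | e
q | 7 | 1 | q | 1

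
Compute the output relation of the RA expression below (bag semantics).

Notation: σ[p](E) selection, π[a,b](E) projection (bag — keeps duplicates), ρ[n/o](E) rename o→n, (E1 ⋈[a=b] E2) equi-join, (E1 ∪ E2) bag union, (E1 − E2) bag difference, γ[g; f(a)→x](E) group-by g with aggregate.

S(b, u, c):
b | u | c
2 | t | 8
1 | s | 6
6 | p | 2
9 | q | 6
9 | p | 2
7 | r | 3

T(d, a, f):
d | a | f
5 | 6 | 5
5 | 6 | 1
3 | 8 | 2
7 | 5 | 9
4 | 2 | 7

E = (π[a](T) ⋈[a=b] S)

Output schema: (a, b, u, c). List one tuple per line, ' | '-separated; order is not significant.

Per-node cardinality:
  T → 5
  π[a](T) → 5
  S → 6
  (π[a](T) ⋈[a=b] S) → 3

== RESULT ==
a | b | u | c
2 | 2 | t | 8
6 | 6 | p | 2
6 | 6 | p | 2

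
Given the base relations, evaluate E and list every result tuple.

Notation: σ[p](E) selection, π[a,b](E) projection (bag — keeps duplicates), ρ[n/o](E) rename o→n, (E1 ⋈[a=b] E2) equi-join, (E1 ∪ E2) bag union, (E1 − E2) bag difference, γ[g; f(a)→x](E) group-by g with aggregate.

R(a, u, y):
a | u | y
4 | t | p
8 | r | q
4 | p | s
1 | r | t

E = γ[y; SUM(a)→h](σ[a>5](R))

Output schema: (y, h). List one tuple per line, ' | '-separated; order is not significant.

Stepwise |·|:
  R → 4
  σ[a>5](R) → 1
  γ[y; SUM(a)→h](σ[a>5](R)) → 1

== RESULT ==
y | h
q | 8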